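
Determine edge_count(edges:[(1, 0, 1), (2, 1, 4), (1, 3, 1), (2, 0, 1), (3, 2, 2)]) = 5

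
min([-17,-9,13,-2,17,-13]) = -17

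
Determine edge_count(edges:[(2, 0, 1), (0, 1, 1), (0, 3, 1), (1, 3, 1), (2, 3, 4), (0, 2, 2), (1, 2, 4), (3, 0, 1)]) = 8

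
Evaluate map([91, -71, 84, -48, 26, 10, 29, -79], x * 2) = [182, -142, 168, -96, 52, 20, 58, -158]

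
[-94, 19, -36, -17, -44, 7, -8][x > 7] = keep x where x > 7: -94✗, 19✓, -36✗, -17✗, -44✗, 7✗, -8✗
= [19]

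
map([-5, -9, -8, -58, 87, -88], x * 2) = -5*2=-10, -9*2=-18, -8*2=-16, -58*2=-116, 87*2=174, -88*2=-176
= [-10, -18, -16, -116, 174, -176]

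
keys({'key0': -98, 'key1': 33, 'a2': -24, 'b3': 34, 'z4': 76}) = ['key0', 'key1', 'a2', 'b3', 'z4']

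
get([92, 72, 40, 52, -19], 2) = 40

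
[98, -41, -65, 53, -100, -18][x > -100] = keep x where x > -100: 98✓, -41✓, -65✓, 53✓, -100✗, -18✓
= [98, -41, -65, 53, -18]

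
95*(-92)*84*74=-54327840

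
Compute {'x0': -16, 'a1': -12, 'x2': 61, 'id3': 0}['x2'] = 61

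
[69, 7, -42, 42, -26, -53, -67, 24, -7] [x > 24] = [69, 42]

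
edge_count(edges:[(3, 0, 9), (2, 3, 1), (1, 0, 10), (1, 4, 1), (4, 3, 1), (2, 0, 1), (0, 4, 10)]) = 7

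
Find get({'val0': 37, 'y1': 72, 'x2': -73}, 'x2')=-73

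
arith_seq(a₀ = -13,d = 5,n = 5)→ [-13, -8, -3, 2, 7]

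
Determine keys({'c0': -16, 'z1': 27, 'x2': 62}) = ['c0', 'z1', 'x2']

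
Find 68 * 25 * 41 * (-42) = -2927400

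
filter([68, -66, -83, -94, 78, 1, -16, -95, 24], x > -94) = keep x where x > -94: 68✓, -66✓, -83✓, -94✗, 78✓, 1✓, -16✓, -95✗, 24✓
= [68, -66, -83, 78, 1, -16, 24]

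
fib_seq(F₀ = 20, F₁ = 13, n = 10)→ [20, 13, 33, 46, 79, 125, 204, 329, 533, 862]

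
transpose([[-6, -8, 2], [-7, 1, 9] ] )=[[-6, -7], [-8, 1], [2, 9]]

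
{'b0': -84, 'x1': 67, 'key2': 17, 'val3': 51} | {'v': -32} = {'b0': -84, 'x1': 67, 'key2': 17, 'val3': 51, 'v': -32}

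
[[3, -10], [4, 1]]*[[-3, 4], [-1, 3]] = C[0][0] = (3)*(-3) + (-10)*(-1) = 1
C[0][1] = (3)*(4) + (-10)*(3) = -18
C[1][0] = (4)*(-3) + (1)*(-1) = -13
C[1][1] = (4)*(4) + (1)*(3) = 19
= [[1, -18], [-13, 19]]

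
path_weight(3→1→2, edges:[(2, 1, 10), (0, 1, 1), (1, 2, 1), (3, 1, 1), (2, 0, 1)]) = w(3→1)=1 + w(1→2)=1
= 2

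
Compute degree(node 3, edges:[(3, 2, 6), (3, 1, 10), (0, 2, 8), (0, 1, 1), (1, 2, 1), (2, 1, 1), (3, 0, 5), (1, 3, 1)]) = incident: (3,2), (3,1), (3,0), (1,3)
= 4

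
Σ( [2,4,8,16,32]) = 2 + 4 + 8 + 16 + 32
= 62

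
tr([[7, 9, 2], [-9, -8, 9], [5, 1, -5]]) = diagonal: 7 + (-8) + (-5)
= -6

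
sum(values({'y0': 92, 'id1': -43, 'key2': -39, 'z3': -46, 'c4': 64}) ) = 28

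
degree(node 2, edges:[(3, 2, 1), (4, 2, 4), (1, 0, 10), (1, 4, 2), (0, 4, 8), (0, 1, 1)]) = incident: (3,2), (4,2)
= 2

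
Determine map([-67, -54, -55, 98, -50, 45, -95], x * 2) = [-134, -108, -110, 196, -100, 90, -190]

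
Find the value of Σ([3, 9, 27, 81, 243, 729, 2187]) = 3 + 9 + 27 + 81 + 243 + 729 + 2187
= 3279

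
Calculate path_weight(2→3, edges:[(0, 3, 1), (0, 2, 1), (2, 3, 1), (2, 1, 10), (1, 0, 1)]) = w(2→3)=1
= 1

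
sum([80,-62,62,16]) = 80 + (-62) + 62 + 16
= 96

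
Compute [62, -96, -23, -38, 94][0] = 62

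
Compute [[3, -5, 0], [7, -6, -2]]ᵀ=[[3, 7], [-5, -6], [0, -2]]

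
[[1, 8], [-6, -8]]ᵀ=[[1, -6], [8, -8]]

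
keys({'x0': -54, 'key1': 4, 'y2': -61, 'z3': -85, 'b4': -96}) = ['x0', 'key1', 'y2', 'z3', 'b4']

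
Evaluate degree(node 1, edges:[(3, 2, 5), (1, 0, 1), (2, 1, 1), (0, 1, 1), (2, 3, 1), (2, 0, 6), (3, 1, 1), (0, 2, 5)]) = incident: (1,0), (2,1), (0,1), (3,1)
= 4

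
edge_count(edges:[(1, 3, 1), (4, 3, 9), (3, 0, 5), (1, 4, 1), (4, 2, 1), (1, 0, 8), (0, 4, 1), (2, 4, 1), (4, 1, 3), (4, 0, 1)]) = 10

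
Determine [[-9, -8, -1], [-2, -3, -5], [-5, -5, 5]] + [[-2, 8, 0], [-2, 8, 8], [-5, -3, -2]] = [[-11, 0, -1], [-4, 5, 3], [-10, -8, 3]]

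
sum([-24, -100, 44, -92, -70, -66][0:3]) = slice → [-24, -100, 44]
(-24) + (-100) + 44
= -80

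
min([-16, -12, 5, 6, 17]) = -16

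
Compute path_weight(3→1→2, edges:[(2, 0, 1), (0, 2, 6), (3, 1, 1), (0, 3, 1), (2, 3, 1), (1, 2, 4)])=w(3→1)=1 + w(1→2)=4
= 5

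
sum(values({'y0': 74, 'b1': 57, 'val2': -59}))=72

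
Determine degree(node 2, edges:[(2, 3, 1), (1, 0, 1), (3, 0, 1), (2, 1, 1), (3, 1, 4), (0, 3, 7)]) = incident: (2,3), (2,1)
= 2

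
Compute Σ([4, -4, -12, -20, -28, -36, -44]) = -140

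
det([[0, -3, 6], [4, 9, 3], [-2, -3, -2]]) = 30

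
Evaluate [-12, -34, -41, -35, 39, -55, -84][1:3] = [-34, -41]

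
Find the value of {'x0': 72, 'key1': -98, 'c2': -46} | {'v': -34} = {'x0': 72, 'key1': -98, 'c2': -46, 'v': -34}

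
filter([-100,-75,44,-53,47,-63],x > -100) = [-75, 44, -53, 47, -63]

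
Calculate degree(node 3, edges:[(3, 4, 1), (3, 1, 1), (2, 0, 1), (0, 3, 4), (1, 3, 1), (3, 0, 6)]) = incident: (3,4), (3,1), (0,3), (1,3), (3,0)
= 5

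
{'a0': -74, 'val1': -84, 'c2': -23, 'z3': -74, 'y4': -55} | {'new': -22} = {'a0': -74, 'val1': -84, 'c2': -23, 'z3': -74, 'y4': -55, 'new': -22}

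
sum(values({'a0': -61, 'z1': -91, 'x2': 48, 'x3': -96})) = -200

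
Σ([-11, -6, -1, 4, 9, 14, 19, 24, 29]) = (-11) + (-6) + (-1) + 4 + 9 + 14 + 19 + 24 + 29
= 81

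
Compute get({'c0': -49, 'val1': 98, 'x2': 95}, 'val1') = 98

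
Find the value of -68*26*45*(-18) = 1432080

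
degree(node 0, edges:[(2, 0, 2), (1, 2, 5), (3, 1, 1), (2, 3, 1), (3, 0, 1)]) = incident: (2,0), (3,0)
= 2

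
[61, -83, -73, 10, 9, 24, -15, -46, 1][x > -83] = keep x where x > -83: 61✓, -83✗, -73✓, 10✓, 9✓, 24✓, -15✓, -46✓, 1✓
= [61, -73, 10, 9, 24, -15, -46, 1]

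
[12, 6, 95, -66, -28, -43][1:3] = [6, 95]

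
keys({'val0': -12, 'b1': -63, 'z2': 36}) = ['val0', 'b1', 'z2']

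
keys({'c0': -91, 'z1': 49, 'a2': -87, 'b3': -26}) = ['c0', 'z1', 'a2', 'b3']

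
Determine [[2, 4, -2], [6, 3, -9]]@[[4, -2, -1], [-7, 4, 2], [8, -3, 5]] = [[-36, 18, -4], [-69, 27, -45]]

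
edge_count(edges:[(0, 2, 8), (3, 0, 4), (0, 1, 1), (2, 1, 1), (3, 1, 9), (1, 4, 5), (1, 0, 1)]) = 7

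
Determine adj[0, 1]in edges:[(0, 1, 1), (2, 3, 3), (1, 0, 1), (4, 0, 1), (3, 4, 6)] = 1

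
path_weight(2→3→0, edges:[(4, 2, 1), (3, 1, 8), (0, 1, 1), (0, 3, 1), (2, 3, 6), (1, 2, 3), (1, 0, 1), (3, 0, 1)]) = 7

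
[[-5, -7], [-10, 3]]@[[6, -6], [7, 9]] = C[0][0] = (-5)*(6) + (-7)*(7) = -79
C[0][1] = (-5)*(-6) + (-7)*(9) = -33
C[1][0] = (-10)*(6) + (3)*(7) = -39
C[1][1] = (-10)*(-6) + (3)*(9) = 87
= [[-79, -33], [-39, 87]]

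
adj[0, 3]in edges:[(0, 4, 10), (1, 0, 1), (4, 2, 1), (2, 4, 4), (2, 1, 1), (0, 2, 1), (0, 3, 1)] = 1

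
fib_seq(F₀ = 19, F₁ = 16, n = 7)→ [19, 16, 35, 51, 86, 137, 223]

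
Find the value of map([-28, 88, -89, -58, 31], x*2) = [-56, 176, -178, -116, 62]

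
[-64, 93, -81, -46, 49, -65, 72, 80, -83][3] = -46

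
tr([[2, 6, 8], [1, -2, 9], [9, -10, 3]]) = 3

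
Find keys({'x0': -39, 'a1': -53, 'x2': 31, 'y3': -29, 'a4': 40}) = ['x0', 'a1', 'x2', 'y3', 'a4']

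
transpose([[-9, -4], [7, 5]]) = [[-9, 7], [-4, 5]]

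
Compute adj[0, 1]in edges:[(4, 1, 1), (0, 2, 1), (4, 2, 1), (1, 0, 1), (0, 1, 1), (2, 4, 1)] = 1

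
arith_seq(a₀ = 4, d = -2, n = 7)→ a_0 = 4 + 0*-2 = 4
a_1 = 4 + 1*-2 = 2
a_2 = 4 + 2*-2 = 0
...
= [4, 2, 0, -2, -4, -6, -8]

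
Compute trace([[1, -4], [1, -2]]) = diagonal: 1 + (-2)
= -1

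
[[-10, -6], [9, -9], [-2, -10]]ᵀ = [[-10, 9, -2], [-6, -9, -10]]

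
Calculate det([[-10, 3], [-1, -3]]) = 33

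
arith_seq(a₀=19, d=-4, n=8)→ a_0 = 19 + 0*-4 = 19
a_1 = 19 + 1*-4 = 15
a_2 = 19 + 2*-4 = 11
...
= [19, 15, 11, 7, 3, -1, -5, -9]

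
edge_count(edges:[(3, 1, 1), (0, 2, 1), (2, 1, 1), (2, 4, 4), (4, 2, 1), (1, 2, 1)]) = 6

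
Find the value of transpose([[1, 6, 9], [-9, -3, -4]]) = [[1, -9], [6, -3], [9, -4]]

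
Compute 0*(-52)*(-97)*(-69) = 0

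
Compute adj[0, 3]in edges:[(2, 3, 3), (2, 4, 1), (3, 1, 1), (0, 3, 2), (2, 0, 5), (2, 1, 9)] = 2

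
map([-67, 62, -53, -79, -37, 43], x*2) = -67*2=-134, 62*2=124, -53*2=-106, -79*2=-158, -37*2=-74, 43*2=86
= [-134, 124, -106, -158, -74, 86]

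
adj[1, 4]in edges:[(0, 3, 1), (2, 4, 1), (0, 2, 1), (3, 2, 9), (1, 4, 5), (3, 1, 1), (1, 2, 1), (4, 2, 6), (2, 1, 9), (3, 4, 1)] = 5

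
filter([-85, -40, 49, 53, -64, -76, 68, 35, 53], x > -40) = keep x where x > -40: -85✗, -40✗, 49✓, 53✓, -64✗, -76✗, 68✓, 35✓, 53✓
= [49, 53, 68, 35, 53]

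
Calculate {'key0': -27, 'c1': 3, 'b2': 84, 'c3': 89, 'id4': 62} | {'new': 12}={'key0': -27, 'c1': 3, 'b2': 84, 'c3': 89, 'id4': 62, 'new': 12}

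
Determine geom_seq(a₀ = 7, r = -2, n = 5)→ a_0 = 7*(-2)^0 = 7
a_1 = 7*(-2)^1 = -14
a_2 = 7*(-2)^2 = 28
...
= [7, -14, 28, -56, 112]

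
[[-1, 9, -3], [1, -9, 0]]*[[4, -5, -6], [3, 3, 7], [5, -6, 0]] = [[8, 50, 69], [-23, -32, -69]]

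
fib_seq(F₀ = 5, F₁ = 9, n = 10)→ F_2 = F_1 + F_0 = 14
F_3 = F_2 + F_1 = 23
F_4 = F_3 + F_2 = 37
...
= [5, 9, 14, 23, 37, 60, 97, 157, 254, 411]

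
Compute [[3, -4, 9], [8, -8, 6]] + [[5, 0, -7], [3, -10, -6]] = [[8, -4, 2], [11, -18, 0]]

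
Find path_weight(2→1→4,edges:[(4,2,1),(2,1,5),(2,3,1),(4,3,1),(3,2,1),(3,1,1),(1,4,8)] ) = 13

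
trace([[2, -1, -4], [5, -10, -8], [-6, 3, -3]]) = diagonal: 2 + (-10) + (-3)
= -11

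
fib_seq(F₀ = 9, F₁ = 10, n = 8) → F_2 = F_1 + F_0 = 19
F_3 = F_2 + F_1 = 29
F_4 = F_3 + F_2 = 48
...
= [9, 10, 19, 29, 48, 77, 125, 202]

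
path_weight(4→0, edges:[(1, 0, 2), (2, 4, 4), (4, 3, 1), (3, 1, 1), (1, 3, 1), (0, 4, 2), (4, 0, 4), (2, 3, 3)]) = 4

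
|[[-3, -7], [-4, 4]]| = (-3)*(4) - (-7)*(-4)
= -40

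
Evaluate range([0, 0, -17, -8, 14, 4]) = 31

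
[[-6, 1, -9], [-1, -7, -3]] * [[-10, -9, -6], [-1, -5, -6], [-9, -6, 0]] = C[0][0] = (-6)*(-10) + (1)*(-1) + (-9)*(-9) = 140
C[0][1] = (-6)*(-9) + (1)*(-5) + (-9)*(-6) = 103
C[0][2] = (-6)*(-6) + (1)*(-6) + (-9)*(0) = 30
C[1][0] = (-1)*(-10) + (-7)*(-1) + (-3)*(-9) = 44
C[1][1] = (-1)*(-9) + (-7)*(-5) + (-3)*(-6) = 62
C[1][2] = (-1)*(-6) + (-7)*(-6) + (-3)*(0) = 48
= [[140, 103, 30], [44, 62, 48]]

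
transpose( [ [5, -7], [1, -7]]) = [[5, 1], [-7, -7]]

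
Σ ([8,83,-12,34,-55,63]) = 121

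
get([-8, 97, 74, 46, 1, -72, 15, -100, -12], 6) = 15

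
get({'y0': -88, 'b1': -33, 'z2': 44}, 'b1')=-33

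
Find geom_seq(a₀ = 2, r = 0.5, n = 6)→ [2.0, 1.0, 0.5, 0.25, 0.125, 0.0625]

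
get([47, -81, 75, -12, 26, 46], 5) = 46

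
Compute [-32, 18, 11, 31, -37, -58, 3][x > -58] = [-32, 18, 11, 31, -37, 3]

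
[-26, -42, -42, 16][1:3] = [-42, -42]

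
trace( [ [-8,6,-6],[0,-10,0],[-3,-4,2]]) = -16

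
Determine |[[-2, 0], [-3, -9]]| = 18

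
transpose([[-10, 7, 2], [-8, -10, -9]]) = [[-10, -8], [7, -10], [2, -9]]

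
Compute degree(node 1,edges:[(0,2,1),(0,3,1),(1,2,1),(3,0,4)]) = 1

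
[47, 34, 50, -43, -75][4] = -75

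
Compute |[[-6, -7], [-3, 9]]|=-75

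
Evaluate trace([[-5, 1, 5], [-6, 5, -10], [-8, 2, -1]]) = -1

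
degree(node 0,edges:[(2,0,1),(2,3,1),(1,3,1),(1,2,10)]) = incident: (2,0)
= 1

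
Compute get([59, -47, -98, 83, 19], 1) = -47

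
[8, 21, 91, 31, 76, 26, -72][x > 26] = [91, 31, 76]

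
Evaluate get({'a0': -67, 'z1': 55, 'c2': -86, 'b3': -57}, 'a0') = -67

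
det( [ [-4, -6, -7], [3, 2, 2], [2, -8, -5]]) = (1)*(-4)*det([[2, 2], [-8, -5]]) + (-1)*(-6)*det([[3, 2], [2, -5]]) + (1)*(-7)*det([[3, 2], [2, -8]])
= -24 + -114 + 196
= 58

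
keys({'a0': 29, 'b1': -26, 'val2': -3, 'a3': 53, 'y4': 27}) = ['a0', 'b1', 'val2', 'a3', 'y4']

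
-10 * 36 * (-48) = 17280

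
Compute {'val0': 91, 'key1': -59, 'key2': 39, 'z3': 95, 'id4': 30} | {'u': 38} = {'val0': 91, 'key1': -59, 'key2': 39, 'z3': 95, 'id4': 30, 'u': 38}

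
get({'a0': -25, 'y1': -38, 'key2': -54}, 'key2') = -54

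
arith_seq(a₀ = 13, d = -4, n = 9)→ [13, 9, 5, 1, -3, -7, -11, -15, -19]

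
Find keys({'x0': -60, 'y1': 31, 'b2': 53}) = ['x0', 'y1', 'b2']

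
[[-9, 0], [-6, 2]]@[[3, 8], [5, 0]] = [[-27, -72], [-8, -48]]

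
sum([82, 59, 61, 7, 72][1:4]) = 127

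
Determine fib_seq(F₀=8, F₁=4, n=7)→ [8, 4, 12, 16, 28, 44, 72]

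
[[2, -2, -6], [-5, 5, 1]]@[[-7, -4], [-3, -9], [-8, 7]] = C[0][0] = (2)*(-7) + (-2)*(-3) + (-6)*(-8) = 40
C[0][1] = (2)*(-4) + (-2)*(-9) + (-6)*(7) = -32
C[1][0] = (-5)*(-7) + (5)*(-3) + (1)*(-8) = 12
C[1][1] = (-5)*(-4) + (5)*(-9) + (1)*(7) = -18
= [[40, -32], [12, -18]]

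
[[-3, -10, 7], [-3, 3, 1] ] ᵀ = [[-3, -3], [-10, 3], [7, 1]]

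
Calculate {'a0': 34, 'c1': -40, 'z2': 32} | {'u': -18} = {'a0': 34, 'c1': -40, 'z2': 32, 'u': -18}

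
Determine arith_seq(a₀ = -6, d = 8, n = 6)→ a_0 = -6 + 0*8 = -6
a_1 = -6 + 1*8 = 2
a_2 = -6 + 2*8 = 10
...
= [-6, 2, 10, 18, 26, 34]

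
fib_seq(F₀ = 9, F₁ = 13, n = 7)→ [9, 13, 22, 35, 57, 92, 149]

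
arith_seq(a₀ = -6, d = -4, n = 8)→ a_0 = -6 + 0*-4 = -6
a_1 = -6 + 1*-4 = -10
a_2 = -6 + 2*-4 = -14
...
= [-6, -10, -14, -18, -22, -26, -30, -34]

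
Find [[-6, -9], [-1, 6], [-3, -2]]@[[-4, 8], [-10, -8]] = [[114, 24], [-56, -56], [32, -8]]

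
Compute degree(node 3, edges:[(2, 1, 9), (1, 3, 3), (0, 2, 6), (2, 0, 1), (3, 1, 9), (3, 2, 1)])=incident: (1,3), (3,1), (3,2)
= 3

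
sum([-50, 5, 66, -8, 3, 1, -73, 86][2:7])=slice → [66, -8, 3, 1, -73]
66 + (-8) + 3 + 1 + (-73)
= -11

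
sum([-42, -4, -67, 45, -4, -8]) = -80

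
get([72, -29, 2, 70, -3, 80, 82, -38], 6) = 82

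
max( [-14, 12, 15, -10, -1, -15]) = 15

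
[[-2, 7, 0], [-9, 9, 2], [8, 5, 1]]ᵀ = [[-2, -9, 8], [7, 9, 5], [0, 2, 1]]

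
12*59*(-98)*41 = -2844744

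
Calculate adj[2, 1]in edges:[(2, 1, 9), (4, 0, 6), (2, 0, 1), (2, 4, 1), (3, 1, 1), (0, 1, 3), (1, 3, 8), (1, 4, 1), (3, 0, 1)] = 9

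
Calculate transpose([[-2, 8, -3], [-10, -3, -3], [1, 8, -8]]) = [[-2, -10, 1], [8, -3, 8], [-3, -3, -8]]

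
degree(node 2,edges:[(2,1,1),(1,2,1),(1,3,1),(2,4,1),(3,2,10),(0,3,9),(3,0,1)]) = incident: (2,1), (1,2), (2,4), (3,2)
= 4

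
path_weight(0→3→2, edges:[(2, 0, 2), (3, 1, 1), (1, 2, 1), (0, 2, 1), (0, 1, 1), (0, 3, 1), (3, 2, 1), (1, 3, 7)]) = w(0→3)=1 + w(3→2)=1
= 2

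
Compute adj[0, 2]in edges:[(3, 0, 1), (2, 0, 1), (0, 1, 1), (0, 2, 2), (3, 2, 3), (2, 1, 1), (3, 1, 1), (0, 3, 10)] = 2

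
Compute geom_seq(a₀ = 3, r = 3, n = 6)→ [3, 9, 27, 81, 243, 729]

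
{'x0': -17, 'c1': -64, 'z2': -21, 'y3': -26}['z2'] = -21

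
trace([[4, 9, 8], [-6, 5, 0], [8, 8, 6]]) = diagonal: 4 + 5 + 6
= 15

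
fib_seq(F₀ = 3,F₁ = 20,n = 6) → F_2 = F_1 + F_0 = 23
F_3 = F_2 + F_1 = 43
F_4 = F_3 + F_2 = 66
...
= [3, 20, 23, 43, 66, 109]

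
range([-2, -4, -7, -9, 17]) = 26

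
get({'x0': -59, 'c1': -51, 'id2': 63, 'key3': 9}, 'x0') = -59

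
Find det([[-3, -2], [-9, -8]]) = 6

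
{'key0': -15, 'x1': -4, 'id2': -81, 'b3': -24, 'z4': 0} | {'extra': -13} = {'key0': -15, 'x1': -4, 'id2': -81, 'b3': -24, 'z4': 0, 'extra': -13}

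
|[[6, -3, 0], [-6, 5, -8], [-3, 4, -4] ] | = 72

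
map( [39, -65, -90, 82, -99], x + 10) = 39+10=49, -65+10=-55, -90+10=-80, 82+10=92, -99+10=-89
= [49, -55, -80, 92, -89]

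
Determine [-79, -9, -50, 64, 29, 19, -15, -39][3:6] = [64, 29, 19]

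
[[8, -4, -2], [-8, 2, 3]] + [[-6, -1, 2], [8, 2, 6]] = [[2, -5, 0], [0, 4, 9]]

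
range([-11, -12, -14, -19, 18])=37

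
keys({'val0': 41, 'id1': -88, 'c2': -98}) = ['val0', 'id1', 'c2']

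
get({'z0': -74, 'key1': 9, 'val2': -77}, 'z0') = -74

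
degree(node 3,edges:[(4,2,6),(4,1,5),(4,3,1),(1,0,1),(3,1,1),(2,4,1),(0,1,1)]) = 2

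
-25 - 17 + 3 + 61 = 22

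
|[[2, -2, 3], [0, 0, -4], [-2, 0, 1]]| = (1)*(2)*det([[0, -4], [0, 1]]) + (-1)*(-2)*det([[0, -4], [-2, 1]]) + (1)*(3)*det([[0, 0], [-2, 0]])
= 0 + -16 + 0
= -16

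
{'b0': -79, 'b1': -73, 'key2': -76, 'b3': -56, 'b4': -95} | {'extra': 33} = {'b0': -79, 'b1': -73, 'key2': -76, 'b3': -56, 'b4': -95, 'extra': 33}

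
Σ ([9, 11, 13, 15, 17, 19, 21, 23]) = 9 + 11 + 13 + 15 + 17 + 19 + 21 + 23
= 128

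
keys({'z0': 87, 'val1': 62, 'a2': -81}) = ['z0', 'val1', 'a2']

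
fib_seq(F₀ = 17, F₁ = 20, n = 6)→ F_2 = F_1 + F_0 = 37
F_3 = F_2 + F_1 = 57
F_4 = F_3 + F_2 = 94
...
= [17, 20, 37, 57, 94, 151]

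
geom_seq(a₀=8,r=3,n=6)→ a_0 = 8*3^0 = 8
a_1 = 8*3^1 = 24
a_2 = 8*3^2 = 72
...
= [8, 24, 72, 216, 648, 1944]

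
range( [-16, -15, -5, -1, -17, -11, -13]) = 16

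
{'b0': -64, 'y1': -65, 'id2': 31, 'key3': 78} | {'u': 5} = {'b0': -64, 'y1': -65, 'id2': 31, 'key3': 78, 'u': 5}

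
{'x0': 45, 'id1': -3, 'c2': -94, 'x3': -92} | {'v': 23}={'x0': 45, 'id1': -3, 'c2': -94, 'x3': -92, 'v': 23}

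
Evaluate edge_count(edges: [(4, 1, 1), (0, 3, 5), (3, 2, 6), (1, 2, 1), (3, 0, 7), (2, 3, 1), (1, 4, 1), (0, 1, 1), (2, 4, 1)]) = 9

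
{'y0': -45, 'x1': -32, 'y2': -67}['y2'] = -67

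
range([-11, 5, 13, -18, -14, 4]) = 31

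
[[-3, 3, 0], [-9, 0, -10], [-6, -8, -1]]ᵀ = [[-3, -9, -6], [3, 0, -8], [0, -10, -1]]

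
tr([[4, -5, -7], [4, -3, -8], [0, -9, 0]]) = 1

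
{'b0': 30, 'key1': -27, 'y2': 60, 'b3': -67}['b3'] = -67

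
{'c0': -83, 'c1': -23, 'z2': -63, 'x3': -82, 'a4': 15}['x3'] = -82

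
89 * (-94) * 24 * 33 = -6625872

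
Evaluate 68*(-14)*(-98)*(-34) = -3172064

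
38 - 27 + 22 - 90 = -57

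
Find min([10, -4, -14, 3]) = -14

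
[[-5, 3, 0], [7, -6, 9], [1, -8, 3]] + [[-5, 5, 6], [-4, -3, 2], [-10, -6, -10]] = [[-10, 8, 6], [3, -9, 11], [-9, -14, -7]]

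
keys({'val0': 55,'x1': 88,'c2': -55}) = ['val0', 'x1', 'c2']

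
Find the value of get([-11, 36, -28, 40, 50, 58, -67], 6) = -67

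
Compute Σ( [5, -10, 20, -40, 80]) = 55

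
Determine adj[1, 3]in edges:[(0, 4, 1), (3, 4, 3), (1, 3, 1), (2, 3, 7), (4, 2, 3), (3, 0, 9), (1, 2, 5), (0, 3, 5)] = 1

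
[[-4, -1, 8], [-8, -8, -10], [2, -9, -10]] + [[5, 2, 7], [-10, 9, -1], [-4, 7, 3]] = [[1, 1, 15], [-18, 1, -11], [-2, -2, -7]]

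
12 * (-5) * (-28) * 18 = 30240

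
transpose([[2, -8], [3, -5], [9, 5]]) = [[2, 3, 9], [-8, -5, 5]]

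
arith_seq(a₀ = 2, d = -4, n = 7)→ a_0 = 2 + 0*-4 = 2
a_1 = 2 + 1*-4 = -2
a_2 = 2 + 2*-4 = -6
...
= [2, -2, -6, -10, -14, -18, -22]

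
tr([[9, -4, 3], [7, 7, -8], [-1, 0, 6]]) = 22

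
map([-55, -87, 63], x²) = (-55)²=3025, (-87)²=7569, (63)²=3969
= [3025, 7569, 3969]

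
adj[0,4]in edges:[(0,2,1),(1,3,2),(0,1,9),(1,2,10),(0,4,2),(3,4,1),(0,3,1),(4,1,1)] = 2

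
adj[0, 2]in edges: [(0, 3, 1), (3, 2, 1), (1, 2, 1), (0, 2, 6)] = 6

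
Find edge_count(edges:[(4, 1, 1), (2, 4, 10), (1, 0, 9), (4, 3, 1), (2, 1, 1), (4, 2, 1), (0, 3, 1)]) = 7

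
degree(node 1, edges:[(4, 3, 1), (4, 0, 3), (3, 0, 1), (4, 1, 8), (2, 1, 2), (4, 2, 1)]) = 2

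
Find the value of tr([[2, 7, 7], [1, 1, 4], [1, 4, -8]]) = diagonal: 2 + 1 + (-8)
= -5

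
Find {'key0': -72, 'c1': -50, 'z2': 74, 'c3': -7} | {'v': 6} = {'key0': -72, 'c1': -50, 'z2': 74, 'c3': -7, 'v': 6}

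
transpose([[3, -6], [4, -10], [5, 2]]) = [[3, 4, 5], [-6, -10, 2]]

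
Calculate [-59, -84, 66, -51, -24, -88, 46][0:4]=[-59, -84, 66, -51]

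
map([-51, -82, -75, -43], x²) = (-51)²=2601, (-82)²=6724, (-75)²=5625, (-43)²=1849
= [2601, 6724, 5625, 1849]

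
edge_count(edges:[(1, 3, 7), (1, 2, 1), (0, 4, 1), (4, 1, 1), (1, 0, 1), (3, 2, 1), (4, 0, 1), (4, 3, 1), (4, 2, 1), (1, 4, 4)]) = 10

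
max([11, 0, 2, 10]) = 11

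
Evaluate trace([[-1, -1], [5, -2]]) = diagonal: (-1) + (-2)
= -3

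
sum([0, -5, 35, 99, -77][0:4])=129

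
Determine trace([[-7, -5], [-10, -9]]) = diagonal: (-7) + (-9)
= -16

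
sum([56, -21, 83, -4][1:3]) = 62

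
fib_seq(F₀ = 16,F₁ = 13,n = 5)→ [16, 13, 29, 42, 71]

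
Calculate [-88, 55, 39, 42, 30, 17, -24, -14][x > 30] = keep x where x > 30: -88✗, 55✓, 39✓, 42✓, 30✗, 17✗, -24✗, -14✗
= [55, 39, 42]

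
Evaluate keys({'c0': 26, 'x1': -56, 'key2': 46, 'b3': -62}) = ['c0', 'x1', 'key2', 'b3']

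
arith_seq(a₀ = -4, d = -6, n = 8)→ a_0 = -4 + 0*-6 = -4
a_1 = -4 + 1*-6 = -10
a_2 = -4 + 2*-6 = -16
...
= [-4, -10, -16, -22, -28, -34, -40, -46]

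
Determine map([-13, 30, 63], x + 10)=-13+10=-3, 30+10=40, 63+10=73
= [-3, 40, 73]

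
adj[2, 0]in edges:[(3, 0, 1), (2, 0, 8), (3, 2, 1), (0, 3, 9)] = 8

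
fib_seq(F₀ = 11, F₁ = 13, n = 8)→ [11, 13, 24, 37, 61, 98, 159, 257]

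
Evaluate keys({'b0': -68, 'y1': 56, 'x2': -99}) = ['b0', 'y1', 'x2']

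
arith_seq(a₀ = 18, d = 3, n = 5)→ a_0 = 18 + 0*3 = 18
a_1 = 18 + 1*3 = 21
a_2 = 18 + 2*3 = 24
...
= [18, 21, 24, 27, 30]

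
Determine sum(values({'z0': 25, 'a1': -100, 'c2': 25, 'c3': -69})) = -119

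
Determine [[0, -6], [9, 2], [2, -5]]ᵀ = [[0, 9, 2], [-6, 2, -5]]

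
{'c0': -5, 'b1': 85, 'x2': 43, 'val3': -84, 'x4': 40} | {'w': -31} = {'c0': -5, 'b1': 85, 'x2': 43, 'val3': -84, 'x4': 40, 'w': -31}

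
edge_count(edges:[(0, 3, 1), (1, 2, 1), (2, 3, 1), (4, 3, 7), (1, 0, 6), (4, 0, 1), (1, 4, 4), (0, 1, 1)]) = 8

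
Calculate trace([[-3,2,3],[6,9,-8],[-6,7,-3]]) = diagonal: (-3) + 9 + (-3)
= 3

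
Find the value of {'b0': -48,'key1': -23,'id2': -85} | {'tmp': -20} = {'b0': -48, 'key1': -23, 'id2': -85, 'tmp': -20}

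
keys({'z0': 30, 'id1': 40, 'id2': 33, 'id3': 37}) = ['z0', 'id1', 'id2', 'id3']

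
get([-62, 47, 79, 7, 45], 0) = -62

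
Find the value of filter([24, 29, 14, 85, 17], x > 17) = [24, 29, 85]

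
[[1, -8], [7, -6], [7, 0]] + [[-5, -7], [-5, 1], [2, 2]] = [[-4, -15], [2, -5], [9, 2]]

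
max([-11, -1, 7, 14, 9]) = 14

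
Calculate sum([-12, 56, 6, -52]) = (-12) + 56 + 6 + (-52)
= -2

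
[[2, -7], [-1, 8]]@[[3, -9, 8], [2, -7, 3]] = C[0][0] = (2)*(3) + (-7)*(2) = -8
C[0][1] = (2)*(-9) + (-7)*(-7) = 31
C[0][2] = (2)*(8) + (-7)*(3) = -5
C[1][0] = (-1)*(3) + (8)*(2) = 13
C[1][1] = (-1)*(-9) + (8)*(-7) = -47
C[1][2] = (-1)*(8) + (8)*(3) = 16
= [[-8, 31, -5], [13, -47, 16]]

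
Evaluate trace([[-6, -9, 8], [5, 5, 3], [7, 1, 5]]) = 4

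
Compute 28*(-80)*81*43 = -7801920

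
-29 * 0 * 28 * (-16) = 0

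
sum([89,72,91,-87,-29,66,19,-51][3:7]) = -31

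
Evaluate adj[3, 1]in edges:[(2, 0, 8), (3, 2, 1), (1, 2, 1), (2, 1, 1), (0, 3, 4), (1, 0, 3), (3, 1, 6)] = 6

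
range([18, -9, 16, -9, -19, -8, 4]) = 37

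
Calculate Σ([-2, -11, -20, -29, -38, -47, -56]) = -203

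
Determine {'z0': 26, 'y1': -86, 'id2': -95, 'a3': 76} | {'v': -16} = {'z0': 26, 'y1': -86, 'id2': -95, 'a3': 76, 'v': -16}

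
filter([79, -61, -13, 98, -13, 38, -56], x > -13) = keep x where x > -13: 79✓, -61✗, -13✗, 98✓, -13✗, 38✓, -56✗
= [79, 98, 38]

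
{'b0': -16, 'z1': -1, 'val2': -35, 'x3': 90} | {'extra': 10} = {'b0': -16, 'z1': -1, 'val2': -35, 'x3': 90, 'extra': 10}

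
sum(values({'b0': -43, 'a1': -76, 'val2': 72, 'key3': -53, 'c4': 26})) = -74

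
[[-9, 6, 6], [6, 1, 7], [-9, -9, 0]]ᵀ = [[-9, 6, -9], [6, 1, -9], [6, 7, 0]]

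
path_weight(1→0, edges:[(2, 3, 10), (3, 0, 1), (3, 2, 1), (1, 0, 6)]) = 6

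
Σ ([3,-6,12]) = 3 + -6 + 12
= 9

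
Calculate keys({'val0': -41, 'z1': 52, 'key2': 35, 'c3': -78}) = ['val0', 'z1', 'key2', 'c3']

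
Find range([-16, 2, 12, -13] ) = 28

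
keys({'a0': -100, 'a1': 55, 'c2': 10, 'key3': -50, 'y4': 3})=['a0', 'a1', 'c2', 'key3', 'y4']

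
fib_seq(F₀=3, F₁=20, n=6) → [3, 20, 23, 43, 66, 109]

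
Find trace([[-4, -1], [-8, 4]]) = diagonal: (-4) + 4
= 0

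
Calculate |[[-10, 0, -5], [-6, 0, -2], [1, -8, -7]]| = (1)*(-10)*det([[0, -2], [-8, -7]]) + (-1)*(0)*det([[-6, -2], [1, -7]]) + (1)*(-5)*det([[-6, 0], [1, -8]])
= 160 + 0 + -240
= -80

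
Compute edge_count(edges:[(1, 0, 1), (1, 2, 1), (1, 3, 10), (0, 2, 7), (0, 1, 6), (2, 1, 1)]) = 6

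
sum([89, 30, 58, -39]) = 138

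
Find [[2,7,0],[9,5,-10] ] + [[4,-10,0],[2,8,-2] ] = [[6, -3, 0], [11, 13, -12]]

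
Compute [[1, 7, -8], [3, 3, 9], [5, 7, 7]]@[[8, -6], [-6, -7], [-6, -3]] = C[0][0] = (1)*(8) + (7)*(-6) + (-8)*(-6) = 14
C[0][1] = (1)*(-6) + (7)*(-7) + (-8)*(-3) = -31
C[1][0] = (3)*(8) + (3)*(-6) + (9)*(-6) = -48
C[1][1] = (3)*(-6) + (3)*(-7) + (9)*(-3) = -66
C[2][0] = (5)*(8) + (7)*(-6) + (7)*(-6) = -44
C[2][1] = (5)*(-6) + (7)*(-7) + (7)*(-3) = -100
= [[14, -31], [-48, -66], [-44, -100]]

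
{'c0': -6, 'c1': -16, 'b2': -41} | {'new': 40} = {'c0': -6, 'c1': -16, 'b2': -41, 'new': 40}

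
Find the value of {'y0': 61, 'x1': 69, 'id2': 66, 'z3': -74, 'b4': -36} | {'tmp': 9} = {'y0': 61, 'x1': 69, 'id2': 66, 'z3': -74, 'b4': -36, 'tmp': 9}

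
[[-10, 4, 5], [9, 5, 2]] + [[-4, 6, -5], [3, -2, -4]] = [[-14, 10, 0], [12, 3, -2]]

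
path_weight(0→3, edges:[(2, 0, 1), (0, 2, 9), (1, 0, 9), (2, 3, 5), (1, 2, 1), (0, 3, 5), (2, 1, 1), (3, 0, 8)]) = 5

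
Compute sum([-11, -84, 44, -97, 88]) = (-11) + (-84) + 44 + (-97) + 88
= -60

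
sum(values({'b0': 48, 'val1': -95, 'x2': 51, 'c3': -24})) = 48 + (-95) + 51 + (-24)
= -20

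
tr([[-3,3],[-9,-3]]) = diagonal: (-3) + (-3)
= -6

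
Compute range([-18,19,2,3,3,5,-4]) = 37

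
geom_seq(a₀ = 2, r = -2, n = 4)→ [2, -4, 8, -16]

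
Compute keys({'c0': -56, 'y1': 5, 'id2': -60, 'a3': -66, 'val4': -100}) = ['c0', 'y1', 'id2', 'a3', 'val4']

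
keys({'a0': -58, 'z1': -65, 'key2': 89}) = ['a0', 'z1', 'key2']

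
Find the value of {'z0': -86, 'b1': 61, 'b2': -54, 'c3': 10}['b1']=61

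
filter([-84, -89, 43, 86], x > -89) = [-84, 43, 86]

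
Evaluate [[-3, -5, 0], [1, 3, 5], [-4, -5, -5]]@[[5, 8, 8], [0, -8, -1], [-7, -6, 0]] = C[0][0] = (-3)*(5) + (-5)*(0) + (0)*(-7) = -15
C[0][1] = (-3)*(8) + (-5)*(-8) + (0)*(-6) = 16
C[0][2] = (-3)*(8) + (-5)*(-1) + (0)*(0) = -19
C[1][0] = (1)*(5) + (3)*(0) + (5)*(-7) = -30
C[1][1] = (1)*(8) + (3)*(-8) + (5)*(-6) = -46
C[1][2] = (1)*(8) + (3)*(-1) + (5)*(0) = 5
... (3 more cells)
= [[-15, 16, -19], [-30, -46, 5], [15, 38, -27]]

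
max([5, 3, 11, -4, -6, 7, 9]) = 11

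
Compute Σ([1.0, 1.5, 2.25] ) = 4.75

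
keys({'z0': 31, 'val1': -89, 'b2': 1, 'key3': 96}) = ['z0', 'val1', 'b2', 'key3']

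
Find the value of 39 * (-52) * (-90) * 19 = 3467880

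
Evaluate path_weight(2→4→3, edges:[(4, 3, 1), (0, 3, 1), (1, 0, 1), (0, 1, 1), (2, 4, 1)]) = w(2→4)=1 + w(4→3)=1
= 2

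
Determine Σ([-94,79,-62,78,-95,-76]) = -170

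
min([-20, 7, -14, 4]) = -20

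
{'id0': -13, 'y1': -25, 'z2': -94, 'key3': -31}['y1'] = -25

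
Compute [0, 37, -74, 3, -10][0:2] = [0, 37]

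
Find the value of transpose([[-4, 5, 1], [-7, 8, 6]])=[[-4, -7], [5, 8], [1, 6]]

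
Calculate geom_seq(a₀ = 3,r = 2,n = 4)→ a_0 = 3*2^0 = 3
a_1 = 3*2^1 = 6
a_2 = 3*2^2 = 12
...
= [3, 6, 12, 24]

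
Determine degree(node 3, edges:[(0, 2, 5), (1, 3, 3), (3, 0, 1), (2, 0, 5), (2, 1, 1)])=2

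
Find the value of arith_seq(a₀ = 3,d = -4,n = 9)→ [3, -1, -5, -9, -13, -17, -21, -25, -29]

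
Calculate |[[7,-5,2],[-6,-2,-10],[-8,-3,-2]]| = (1)*(7)*det([[-2, -10], [-3, -2]]) + (-1)*(-5)*det([[-6, -10], [-8, -2]]) + (1)*(2)*det([[-6, -2], [-8, -3]])
= -182 + -340 + 4
= -518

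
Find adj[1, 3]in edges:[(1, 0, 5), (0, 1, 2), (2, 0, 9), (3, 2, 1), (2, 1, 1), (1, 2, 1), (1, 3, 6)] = 6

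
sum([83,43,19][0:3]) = 145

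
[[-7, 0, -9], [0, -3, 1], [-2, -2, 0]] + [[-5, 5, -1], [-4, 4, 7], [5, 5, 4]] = [[-12, 5, -10], [-4, 1, 8], [3, 3, 4]]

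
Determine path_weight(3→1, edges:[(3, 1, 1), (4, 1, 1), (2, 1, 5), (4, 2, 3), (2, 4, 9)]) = 1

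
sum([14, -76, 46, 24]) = 14 + (-76) + 46 + 24
= 8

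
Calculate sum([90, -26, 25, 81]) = 90 + (-26) + 25 + 81
= 170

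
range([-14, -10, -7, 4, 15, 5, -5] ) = 29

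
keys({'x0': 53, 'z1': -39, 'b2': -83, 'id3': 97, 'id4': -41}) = ['x0', 'z1', 'b2', 'id3', 'id4']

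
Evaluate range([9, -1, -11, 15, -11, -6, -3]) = 26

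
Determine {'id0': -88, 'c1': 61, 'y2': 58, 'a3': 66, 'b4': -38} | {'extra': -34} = {'id0': -88, 'c1': 61, 'y2': 58, 'a3': 66, 'b4': -38, 'extra': -34}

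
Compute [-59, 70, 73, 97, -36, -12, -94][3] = 97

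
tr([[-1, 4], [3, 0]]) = diagonal: (-1) + 0
= -1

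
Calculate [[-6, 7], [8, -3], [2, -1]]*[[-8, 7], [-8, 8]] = [[-8, 14], [-40, 32], [-8, 6]]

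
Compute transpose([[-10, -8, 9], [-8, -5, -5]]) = [[-10, -8], [-8, -5], [9, -5]]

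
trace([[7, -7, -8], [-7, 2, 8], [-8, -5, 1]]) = 10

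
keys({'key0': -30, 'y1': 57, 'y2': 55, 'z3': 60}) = ['key0', 'y1', 'y2', 'z3']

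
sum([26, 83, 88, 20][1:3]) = 171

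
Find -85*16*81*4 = -440640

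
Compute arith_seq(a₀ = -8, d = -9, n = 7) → a_0 = -8 + 0*-9 = -8
a_1 = -8 + 1*-9 = -17
a_2 = -8 + 2*-9 = -26
...
= [-8, -17, -26, -35, -44, -53, -62]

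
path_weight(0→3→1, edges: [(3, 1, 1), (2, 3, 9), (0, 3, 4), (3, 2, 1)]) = w(0→3)=4 + w(3→1)=1
= 5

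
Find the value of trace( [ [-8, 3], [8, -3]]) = -11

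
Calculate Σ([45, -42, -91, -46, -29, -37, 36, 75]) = 45 + (-42) + (-91) + (-46) + (-29) + (-37) + 36 + 75
= -89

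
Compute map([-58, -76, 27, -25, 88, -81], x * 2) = [-116, -152, 54, -50, 176, -162]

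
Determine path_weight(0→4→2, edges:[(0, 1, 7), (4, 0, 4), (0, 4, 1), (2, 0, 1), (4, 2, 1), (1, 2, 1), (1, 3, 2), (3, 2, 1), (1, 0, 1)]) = w(0→4)=1 + w(4→2)=1
= 2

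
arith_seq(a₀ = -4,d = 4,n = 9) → a_0 = -4 + 0*4 = -4
a_1 = -4 + 1*4 = 0
a_2 = -4 + 2*4 = 4
...
= [-4, 0, 4, 8, 12, 16, 20, 24, 28]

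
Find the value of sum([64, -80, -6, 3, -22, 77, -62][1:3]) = -86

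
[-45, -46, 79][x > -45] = keep x where x > -45: -45✗, -46✗, 79✓
= [79]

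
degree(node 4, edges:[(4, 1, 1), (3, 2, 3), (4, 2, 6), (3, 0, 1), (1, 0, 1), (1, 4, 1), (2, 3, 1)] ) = incident: (4,1), (4,2), (1,4)
= 3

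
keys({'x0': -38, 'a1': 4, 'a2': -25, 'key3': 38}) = ['x0', 'a1', 'a2', 'key3']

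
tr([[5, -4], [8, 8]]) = diagonal: 5 + 8
= 13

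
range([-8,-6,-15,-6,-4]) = 11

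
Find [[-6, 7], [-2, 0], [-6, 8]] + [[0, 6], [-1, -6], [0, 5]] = [[-6, 13], [-3, -6], [-6, 13]]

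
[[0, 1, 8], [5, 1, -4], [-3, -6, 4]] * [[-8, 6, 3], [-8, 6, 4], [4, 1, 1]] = [[24, 14, 12], [-64, 32, 15], [88, -50, -29]]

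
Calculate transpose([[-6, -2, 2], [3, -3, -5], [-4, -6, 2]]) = [[-6, 3, -4], [-2, -3, -6], [2, -5, 2]]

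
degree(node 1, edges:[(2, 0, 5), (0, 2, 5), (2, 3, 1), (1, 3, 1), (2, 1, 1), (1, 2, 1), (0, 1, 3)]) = incident: (1,3), (2,1), (1,2), (0,1)
= 4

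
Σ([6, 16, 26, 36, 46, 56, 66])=252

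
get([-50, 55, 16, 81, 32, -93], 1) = 55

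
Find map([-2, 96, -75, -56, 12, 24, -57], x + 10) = [8, 106, -65, -46, 22, 34, -47]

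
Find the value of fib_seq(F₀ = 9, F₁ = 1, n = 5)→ F_2 = F_1 + F_0 = 10
F_3 = F_2 + F_1 = 11
F_4 = F_3 + F_2 = 21
= [9, 1, 10, 11, 21]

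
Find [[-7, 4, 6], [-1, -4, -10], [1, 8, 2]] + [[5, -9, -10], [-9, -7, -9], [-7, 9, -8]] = [[-2, -5, -4], [-10, -11, -19], [-6, 17, -6]]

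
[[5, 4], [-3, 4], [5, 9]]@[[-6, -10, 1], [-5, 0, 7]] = C[0][0] = (5)*(-6) + (4)*(-5) = -50
C[0][1] = (5)*(-10) + (4)*(0) = -50
C[0][2] = (5)*(1) + (4)*(7) = 33
C[1][0] = (-3)*(-6) + (4)*(-5) = -2
C[1][1] = (-3)*(-10) + (4)*(0) = 30
C[1][2] = (-3)*(1) + (4)*(7) = 25
... (3 more cells)
= [[-50, -50, 33], [-2, 30, 25], [-75, -50, 68]]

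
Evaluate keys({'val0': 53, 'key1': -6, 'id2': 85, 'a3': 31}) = ['val0', 'key1', 'id2', 'a3']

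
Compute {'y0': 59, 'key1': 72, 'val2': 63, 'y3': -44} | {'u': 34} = {'y0': 59, 'key1': 72, 'val2': 63, 'y3': -44, 'u': 34}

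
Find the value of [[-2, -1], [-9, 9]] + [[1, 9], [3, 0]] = [[-1, 8], [-6, 9]]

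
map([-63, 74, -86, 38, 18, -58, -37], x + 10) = [-53, 84, -76, 48, 28, -48, -27]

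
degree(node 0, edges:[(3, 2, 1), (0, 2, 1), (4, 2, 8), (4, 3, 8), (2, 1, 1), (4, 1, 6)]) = incident: (0,2)
= 1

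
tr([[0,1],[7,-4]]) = -4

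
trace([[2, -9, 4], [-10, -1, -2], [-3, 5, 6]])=diagonal: 2 + (-1) + 6
= 7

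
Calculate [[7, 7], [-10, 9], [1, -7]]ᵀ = [[7, -10, 1], [7, 9, -7]]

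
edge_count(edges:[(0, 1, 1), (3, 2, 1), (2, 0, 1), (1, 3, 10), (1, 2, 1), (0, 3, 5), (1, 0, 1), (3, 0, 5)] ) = 8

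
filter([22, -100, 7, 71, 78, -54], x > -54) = keep x where x > -54: 22✓, -100✗, 7✓, 71✓, 78✓, -54✗
= [22, 7, 71, 78]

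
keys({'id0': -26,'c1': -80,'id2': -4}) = ['id0', 'c1', 'id2']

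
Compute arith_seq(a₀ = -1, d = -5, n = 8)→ [-1, -6, -11, -16, -21, -26, -31, -36]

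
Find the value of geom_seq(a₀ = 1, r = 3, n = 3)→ [1, 3, 9]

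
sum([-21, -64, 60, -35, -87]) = (-21) + (-64) + 60 + (-35) + (-87)
= -147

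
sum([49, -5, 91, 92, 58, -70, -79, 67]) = 49 + (-5) + 91 + 92 + 58 + (-70) + (-79) + 67
= 203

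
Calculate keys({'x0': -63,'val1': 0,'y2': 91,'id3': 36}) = ['x0', 'val1', 'y2', 'id3']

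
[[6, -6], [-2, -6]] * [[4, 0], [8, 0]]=[[-24, 0], [-56, 0]]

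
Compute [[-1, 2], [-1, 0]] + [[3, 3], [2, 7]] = [[2, 5], [1, 7]]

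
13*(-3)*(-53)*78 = 161226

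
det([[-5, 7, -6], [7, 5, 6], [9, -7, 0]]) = 732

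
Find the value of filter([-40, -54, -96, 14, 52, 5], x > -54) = keep x where x > -54: -40✓, -54✗, -96✗, 14✓, 52✓, 5✓
= [-40, 14, 52, 5]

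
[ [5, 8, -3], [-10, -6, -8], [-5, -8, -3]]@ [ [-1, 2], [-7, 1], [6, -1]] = C[0][0] = (5)*(-1) + (8)*(-7) + (-3)*(6) = -79
C[0][1] = (5)*(2) + (8)*(1) + (-3)*(-1) = 21
C[1][0] = (-10)*(-1) + (-6)*(-7) + (-8)*(6) = 4
C[1][1] = (-10)*(2) + (-6)*(1) + (-8)*(-1) = -18
C[2][0] = (-5)*(-1) + (-8)*(-7) + (-3)*(6) = 43
C[2][1] = (-5)*(2) + (-8)*(1) + (-3)*(-1) = -15
= [[-79, 21], [4, -18], [43, -15]]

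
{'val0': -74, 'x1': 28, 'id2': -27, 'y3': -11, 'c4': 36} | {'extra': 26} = {'val0': -74, 'x1': 28, 'id2': -27, 'y3': -11, 'c4': 36, 'extra': 26}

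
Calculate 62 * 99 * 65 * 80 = 31917600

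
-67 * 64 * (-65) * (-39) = -10870080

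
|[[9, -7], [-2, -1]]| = (9)*(-1) - (-7)*(-2)
= -23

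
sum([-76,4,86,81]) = (-76) + 4 + 86 + 81
= 95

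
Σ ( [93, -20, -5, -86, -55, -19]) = -92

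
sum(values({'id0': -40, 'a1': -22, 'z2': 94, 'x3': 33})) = 65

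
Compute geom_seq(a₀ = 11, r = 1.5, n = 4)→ a_0 = 11*1.5^0 = 11.0
a_1 = 11*1.5^1 = 16.5
a_2 = 11*1.5^2 = 24.75
...
= [11.0, 16.5, 24.75, 37.125]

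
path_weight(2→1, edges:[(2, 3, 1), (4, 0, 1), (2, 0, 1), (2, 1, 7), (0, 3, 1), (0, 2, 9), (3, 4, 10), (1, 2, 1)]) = 7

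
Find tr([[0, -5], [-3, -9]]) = -9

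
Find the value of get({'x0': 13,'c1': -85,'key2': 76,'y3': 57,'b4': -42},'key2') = 76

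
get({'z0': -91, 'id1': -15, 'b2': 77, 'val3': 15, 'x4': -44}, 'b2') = 77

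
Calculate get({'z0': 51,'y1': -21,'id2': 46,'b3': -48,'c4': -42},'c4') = -42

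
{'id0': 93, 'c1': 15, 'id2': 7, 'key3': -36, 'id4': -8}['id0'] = 93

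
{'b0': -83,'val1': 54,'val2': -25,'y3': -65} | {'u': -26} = {'b0': -83, 'val1': 54, 'val2': -25, 'y3': -65, 'u': -26}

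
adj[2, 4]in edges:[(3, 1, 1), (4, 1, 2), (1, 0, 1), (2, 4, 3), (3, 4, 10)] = 3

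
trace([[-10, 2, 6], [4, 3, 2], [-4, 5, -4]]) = -11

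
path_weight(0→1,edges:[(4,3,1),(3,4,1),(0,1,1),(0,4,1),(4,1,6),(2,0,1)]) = w(0→1)=1
= 1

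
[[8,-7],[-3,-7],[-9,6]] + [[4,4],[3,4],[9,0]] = [[12, -3], [0, -3], [0, 6]]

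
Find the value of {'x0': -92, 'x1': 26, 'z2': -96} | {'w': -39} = {'x0': -92, 'x1': 26, 'z2': -96, 'w': -39}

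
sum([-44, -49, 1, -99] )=(-44) + (-49) + 1 + (-99)
= -191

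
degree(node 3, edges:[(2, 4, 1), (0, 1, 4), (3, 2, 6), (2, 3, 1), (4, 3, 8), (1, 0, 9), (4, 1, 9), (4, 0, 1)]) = incident: (3,2), (2,3), (4,3)
= 3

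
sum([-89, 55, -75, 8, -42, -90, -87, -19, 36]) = (-89) + 55 + (-75) + 8 + (-42) + (-90) + (-87) + (-19) + 36
= -303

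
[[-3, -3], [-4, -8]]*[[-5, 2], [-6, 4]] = [[33, -18], [68, -40]]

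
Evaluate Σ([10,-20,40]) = 10 + -20 + 40
= 30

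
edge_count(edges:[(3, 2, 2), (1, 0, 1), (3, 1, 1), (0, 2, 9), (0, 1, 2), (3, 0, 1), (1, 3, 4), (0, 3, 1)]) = 8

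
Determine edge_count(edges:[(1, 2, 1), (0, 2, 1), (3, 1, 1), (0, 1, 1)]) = 4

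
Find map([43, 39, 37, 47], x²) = [1849, 1521, 1369, 2209]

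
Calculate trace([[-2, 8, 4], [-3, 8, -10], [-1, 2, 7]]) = diagonal: (-2) + 8 + 7
= 13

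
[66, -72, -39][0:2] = [66, -72]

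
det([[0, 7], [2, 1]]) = -14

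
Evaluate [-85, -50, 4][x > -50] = keep x where x > -50: -85✗, -50✗, 4✓
= [4]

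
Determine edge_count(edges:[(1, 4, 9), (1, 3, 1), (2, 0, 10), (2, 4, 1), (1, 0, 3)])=5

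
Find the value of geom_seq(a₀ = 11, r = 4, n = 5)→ a_0 = 11*4^0 = 11
a_1 = 11*4^1 = 44
a_2 = 11*4^2 = 176
...
= [11, 44, 176, 704, 2816]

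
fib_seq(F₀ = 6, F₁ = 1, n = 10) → [6, 1, 7, 8, 15, 23, 38, 61, 99, 160]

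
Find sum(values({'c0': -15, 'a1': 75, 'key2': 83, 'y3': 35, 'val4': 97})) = (-15) + 75 + 83 + 35 + 97
= 275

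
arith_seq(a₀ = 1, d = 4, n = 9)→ [1, 5, 9, 13, 17, 21, 25, 29, 33]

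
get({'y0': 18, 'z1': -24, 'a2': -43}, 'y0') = 18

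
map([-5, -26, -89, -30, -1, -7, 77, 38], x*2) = -5*2=-10, -26*2=-52, -89*2=-178, -30*2=-60, -1*2=-2, -7*2=-14, 77*2=154, 38*2=76
= [-10, -52, -178, -60, -2, -14, 154, 76]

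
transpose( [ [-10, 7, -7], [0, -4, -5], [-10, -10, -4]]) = [[-10, 0, -10], [7, -4, -10], [-7, -5, -4]]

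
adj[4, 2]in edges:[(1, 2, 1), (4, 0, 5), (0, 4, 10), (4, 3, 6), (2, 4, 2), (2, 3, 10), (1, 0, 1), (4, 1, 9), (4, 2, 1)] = 1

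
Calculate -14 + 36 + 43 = 65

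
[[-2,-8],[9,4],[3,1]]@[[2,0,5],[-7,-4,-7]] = C[0][0] = (-2)*(2) + (-8)*(-7) = 52
C[0][1] = (-2)*(0) + (-8)*(-4) = 32
C[0][2] = (-2)*(5) + (-8)*(-7) = 46
C[1][0] = (9)*(2) + (4)*(-7) = -10
C[1][1] = (9)*(0) + (4)*(-4) = -16
C[1][2] = (9)*(5) + (4)*(-7) = 17
... (3 more cells)
= [[52, 32, 46], [-10, -16, 17], [-1, -4, 8]]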